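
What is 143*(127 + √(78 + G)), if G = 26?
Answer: 18161 + 286*√26 ≈ 19619.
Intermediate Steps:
143*(127 + √(78 + G)) = 143*(127 + √(78 + 26)) = 143*(127 + √104) = 143*(127 + 2*√26) = 18161 + 286*√26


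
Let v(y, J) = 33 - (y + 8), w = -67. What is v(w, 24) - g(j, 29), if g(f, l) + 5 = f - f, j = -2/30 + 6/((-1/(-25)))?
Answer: 97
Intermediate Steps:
j = 2249/15 (j = -2*1/30 + 6/((-1*(-1/25))) = -1/15 + 6/(1/25) = -1/15 + 6*25 = -1/15 + 150 = 2249/15 ≈ 149.93)
g(f, l) = -5 (g(f, l) = -5 + (f - f) = -5 + 0 = -5)
v(y, J) = 25 - y (v(y, J) = 33 - (8 + y) = 33 + (-8 - y) = 25 - y)
v(w, 24) - g(j, 29) = (25 - 1*(-67)) - 1*(-5) = (25 + 67) + 5 = 92 + 5 = 97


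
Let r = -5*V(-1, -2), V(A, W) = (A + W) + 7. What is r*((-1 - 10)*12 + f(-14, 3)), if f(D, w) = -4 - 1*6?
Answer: 2840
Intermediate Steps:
f(D, w) = -10 (f(D, w) = -4 - 6 = -10)
V(A, W) = 7 + A + W
r = -20 (r = -5*(7 - 1 - 2) = -5*4 = -20)
r*((-1 - 10)*12 + f(-14, 3)) = -20*((-1 - 10)*12 - 10) = -20*(-11*12 - 10) = -20*(-132 - 10) = -20*(-142) = 2840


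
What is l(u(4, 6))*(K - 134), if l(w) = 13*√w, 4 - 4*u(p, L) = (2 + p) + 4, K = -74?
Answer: -1352*I*√6 ≈ -3311.7*I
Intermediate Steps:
u(p, L) = -½ - p/4 (u(p, L) = 1 - ((2 + p) + 4)/4 = 1 - (6 + p)/4 = 1 + (-3/2 - p/4) = -½ - p/4)
l(u(4, 6))*(K - 134) = (13*√(-½ - ¼*4))*(-74 - 134) = (13*√(-½ - 1))*(-208) = (13*√(-3/2))*(-208) = (13*(I*√6/2))*(-208) = (13*I*√6/2)*(-208) = -1352*I*√6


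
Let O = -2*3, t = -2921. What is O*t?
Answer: 17526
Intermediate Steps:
O = -6
O*t = -6*(-2921) = 17526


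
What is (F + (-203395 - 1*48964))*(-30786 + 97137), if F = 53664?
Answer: -13183611945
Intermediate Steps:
(F + (-203395 - 1*48964))*(-30786 + 97137) = (53664 + (-203395 - 1*48964))*(-30786 + 97137) = (53664 + (-203395 - 48964))*66351 = (53664 - 252359)*66351 = -198695*66351 = -13183611945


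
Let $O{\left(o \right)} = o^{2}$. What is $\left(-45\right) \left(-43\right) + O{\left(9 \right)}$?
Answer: $2016$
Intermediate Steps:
$\left(-45\right) \left(-43\right) + O{\left(9 \right)} = \left(-45\right) \left(-43\right) + 9^{2} = 1935 + 81 = 2016$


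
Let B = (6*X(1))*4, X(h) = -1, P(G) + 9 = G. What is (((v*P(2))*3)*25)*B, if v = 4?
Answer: 50400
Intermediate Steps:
P(G) = -9 + G
B = -24 (B = (6*(-1))*4 = -6*4 = -24)
(((v*P(2))*3)*25)*B = (((4*(-9 + 2))*3)*25)*(-24) = (((4*(-7))*3)*25)*(-24) = (-28*3*25)*(-24) = -84*25*(-24) = -2100*(-24) = 50400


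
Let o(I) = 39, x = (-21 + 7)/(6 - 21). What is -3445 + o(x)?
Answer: -3406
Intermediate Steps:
x = 14/15 (x = -14/(-15) = -14*(-1/15) = 14/15 ≈ 0.93333)
-3445 + o(x) = -3445 + 39 = -3406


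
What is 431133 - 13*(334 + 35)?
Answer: 426336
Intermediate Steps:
431133 - 13*(334 + 35) = 431133 - 13*369 = 431133 - 1*4797 = 431133 - 4797 = 426336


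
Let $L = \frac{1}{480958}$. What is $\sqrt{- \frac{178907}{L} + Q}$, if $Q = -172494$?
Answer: $10 i \sqrt{860469254} \approx 2.9334 \cdot 10^{5} i$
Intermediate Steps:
$L = \frac{1}{480958} \approx 2.0792 \cdot 10^{-6}$
$\sqrt{- \frac{178907}{L} + Q} = \sqrt{- 178907 \frac{1}{\frac{1}{480958}} - 172494} = \sqrt{\left(-178907\right) 480958 - 172494} = \sqrt{-86046752906 - 172494} = \sqrt{-86046925400} = 10 i \sqrt{860469254}$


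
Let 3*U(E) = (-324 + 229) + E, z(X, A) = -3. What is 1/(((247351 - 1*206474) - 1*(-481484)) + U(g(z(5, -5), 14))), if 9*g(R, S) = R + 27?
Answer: 9/4700972 ≈ 1.9145e-6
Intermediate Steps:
g(R, S) = 3 + R/9 (g(R, S) = (R + 27)/9 = (27 + R)/9 = 3 + R/9)
U(E) = -95/3 + E/3 (U(E) = ((-324 + 229) + E)/3 = (-95 + E)/3 = -95/3 + E/3)
1/(((247351 - 1*206474) - 1*(-481484)) + U(g(z(5, -5), 14))) = 1/(((247351 - 1*206474) - 1*(-481484)) + (-95/3 + (3 + (1/9)*(-3))/3)) = 1/(((247351 - 206474) + 481484) + (-95/3 + (3 - 1/3)/3)) = 1/((40877 + 481484) + (-95/3 + (1/3)*(8/3))) = 1/(522361 + (-95/3 + 8/9)) = 1/(522361 - 277/9) = 1/(4700972/9) = 9/4700972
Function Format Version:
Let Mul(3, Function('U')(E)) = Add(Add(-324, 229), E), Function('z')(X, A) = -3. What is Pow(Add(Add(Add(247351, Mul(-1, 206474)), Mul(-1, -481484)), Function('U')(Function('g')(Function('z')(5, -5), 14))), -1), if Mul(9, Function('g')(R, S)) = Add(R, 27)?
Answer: Rational(9, 4700972) ≈ 1.9145e-6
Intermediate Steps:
Function('g')(R, S) = Add(3, Mul(Rational(1, 9), R)) (Function('g')(R, S) = Mul(Rational(1, 9), Add(R, 27)) = Mul(Rational(1, 9), Add(27, R)) = Add(3, Mul(Rational(1, 9), R)))
Function('U')(E) = Add(Rational(-95, 3), Mul(Rational(1, 3), E)) (Function('U')(E) = Mul(Rational(1, 3), Add(Add(-324, 229), E)) = Mul(Rational(1, 3), Add(-95, E)) = Add(Rational(-95, 3), Mul(Rational(1, 3), E)))
Pow(Add(Add(Add(247351, Mul(-1, 206474)), Mul(-1, -481484)), Function('U')(Function('g')(Function('z')(5, -5), 14))), -1) = Pow(Add(Add(Add(247351, Mul(-1, 206474)), Mul(-1, -481484)), Add(Rational(-95, 3), Mul(Rational(1, 3), Add(3, Mul(Rational(1, 9), -3))))), -1) = Pow(Add(Add(Add(247351, -206474), 481484), Add(Rational(-95, 3), Mul(Rational(1, 3), Add(3, Rational(-1, 3))))), -1) = Pow(Add(Add(40877, 481484), Add(Rational(-95, 3), Mul(Rational(1, 3), Rational(8, 3)))), -1) = Pow(Add(522361, Add(Rational(-95, 3), Rational(8, 9))), -1) = Pow(Add(522361, Rational(-277, 9)), -1) = Pow(Rational(4700972, 9), -1) = Rational(9, 4700972)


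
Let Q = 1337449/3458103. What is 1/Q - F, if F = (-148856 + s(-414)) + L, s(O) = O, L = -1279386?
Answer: 1910757996647/1337449 ≈ 1.4287e+6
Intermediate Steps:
Q = 1337449/3458103 (Q = 1337449*(1/3458103) = 1337449/3458103 ≈ 0.38676)
F = -1428656 (F = (-148856 - 414) - 1279386 = -149270 - 1279386 = -1428656)
1/Q - F = 1/(1337449/3458103) - 1*(-1428656) = 3458103/1337449 + 1428656 = 1910757996647/1337449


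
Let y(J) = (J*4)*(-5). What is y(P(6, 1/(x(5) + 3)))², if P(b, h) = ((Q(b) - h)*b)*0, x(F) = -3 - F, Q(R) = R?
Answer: 0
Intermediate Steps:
P(b, h) = 0 (P(b, h) = ((b - h)*b)*0 = (b*(b - h))*0 = 0)
y(J) = -20*J (y(J) = (4*J)*(-5) = -20*J)
y(P(6, 1/(x(5) + 3)))² = (-20*0)² = 0² = 0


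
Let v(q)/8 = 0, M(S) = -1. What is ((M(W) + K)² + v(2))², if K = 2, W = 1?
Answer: 1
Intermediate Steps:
v(q) = 0 (v(q) = 8*0 = 0)
((M(W) + K)² + v(2))² = ((-1 + 2)² + 0)² = (1² + 0)² = (1 + 0)² = 1² = 1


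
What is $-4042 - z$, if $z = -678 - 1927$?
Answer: $-1437$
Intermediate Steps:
$z = -2605$
$-4042 - z = -4042 - -2605 = -4042 + 2605 = -1437$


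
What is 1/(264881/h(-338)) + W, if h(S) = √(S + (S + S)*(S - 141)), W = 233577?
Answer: 233577 + 13*√1914/264881 ≈ 2.3358e+5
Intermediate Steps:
h(S) = √(S + 2*S*(-141 + S)) (h(S) = √(S + (2*S)*(-141 + S)) = √(S + 2*S*(-141 + S)))
1/(264881/h(-338)) + W = 1/(264881/(√(-338*(-281 + 2*(-338))))) + 233577 = 1/(264881/(√(-338*(-281 - 676)))) + 233577 = 1/(264881/(√(-338*(-957)))) + 233577 = 1/(264881/(√323466)) + 233577 = 1/(264881/((13*√1914))) + 233577 = 1/(264881*(√1914/24882)) + 233577 = 1/(264881*√1914/24882) + 233577 = 13*√1914/264881 + 233577 = 233577 + 13*√1914/264881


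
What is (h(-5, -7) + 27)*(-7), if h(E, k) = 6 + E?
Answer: -196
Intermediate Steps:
(h(-5, -7) + 27)*(-7) = ((6 - 5) + 27)*(-7) = (1 + 27)*(-7) = 28*(-7) = -196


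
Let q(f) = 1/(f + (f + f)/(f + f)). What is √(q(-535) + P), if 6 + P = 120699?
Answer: √34416332574/534 ≈ 347.41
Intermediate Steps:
P = 120693 (P = -6 + 120699 = 120693)
q(f) = 1/(1 + f) (q(f) = 1/(f + (2*f)/((2*f))) = 1/(f + (2*f)*(1/(2*f))) = 1/(f + 1) = 1/(1 + f))
√(q(-535) + P) = √(1/(1 - 535) + 120693) = √(1/(-534) + 120693) = √(-1/534 + 120693) = √(64450061/534) = √34416332574/534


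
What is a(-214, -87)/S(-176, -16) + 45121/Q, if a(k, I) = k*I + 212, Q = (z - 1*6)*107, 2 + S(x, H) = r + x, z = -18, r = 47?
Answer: -54266291/336408 ≈ -161.31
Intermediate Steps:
S(x, H) = 45 + x (S(x, H) = -2 + (47 + x) = 45 + x)
Q = -2568 (Q = (-18 - 1*6)*107 = (-18 - 6)*107 = -24*107 = -2568)
a(k, I) = 212 + I*k (a(k, I) = I*k + 212 = 212 + I*k)
a(-214, -87)/S(-176, -16) + 45121/Q = (212 - 87*(-214))/(45 - 176) + 45121/(-2568) = (212 + 18618)/(-131) + 45121*(-1/2568) = 18830*(-1/131) - 45121/2568 = -18830/131 - 45121/2568 = -54266291/336408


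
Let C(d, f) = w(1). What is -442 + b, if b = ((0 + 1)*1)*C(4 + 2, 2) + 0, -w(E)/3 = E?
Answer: -445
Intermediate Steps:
w(E) = -3*E
C(d, f) = -3 (C(d, f) = -3*1 = -3)
b = -3 (b = ((0 + 1)*1)*(-3) + 0 = (1*1)*(-3) + 0 = 1*(-3) + 0 = -3 + 0 = -3)
-442 + b = -442 - 3 = -445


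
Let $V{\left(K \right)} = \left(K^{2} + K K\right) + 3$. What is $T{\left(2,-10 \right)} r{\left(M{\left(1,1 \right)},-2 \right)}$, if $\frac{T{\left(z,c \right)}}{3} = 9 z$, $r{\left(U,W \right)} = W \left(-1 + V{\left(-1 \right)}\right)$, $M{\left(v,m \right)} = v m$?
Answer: $-432$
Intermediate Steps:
$V{\left(K \right)} = 3 + 2 K^{2}$ ($V{\left(K \right)} = \left(K^{2} + K^{2}\right) + 3 = 2 K^{2} + 3 = 3 + 2 K^{2}$)
$M{\left(v,m \right)} = m v$
$r{\left(U,W \right)} = 4 W$ ($r{\left(U,W \right)} = W \left(-1 + \left(3 + 2 \left(-1\right)^{2}\right)\right) = W \left(-1 + \left(3 + 2 \cdot 1\right)\right) = W \left(-1 + \left(3 + 2\right)\right) = W \left(-1 + 5\right) = W 4 = 4 W$)
$T{\left(z,c \right)} = 27 z$ ($T{\left(z,c \right)} = 3 \cdot 9 z = 27 z$)
$T{\left(2,-10 \right)} r{\left(M{\left(1,1 \right)},-2 \right)} = 27 \cdot 2 \cdot 4 \left(-2\right) = 54 \left(-8\right) = -432$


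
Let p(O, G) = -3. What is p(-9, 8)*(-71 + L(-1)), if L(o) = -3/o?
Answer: 204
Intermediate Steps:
p(-9, 8)*(-71 + L(-1)) = -3*(-71 - 3/(-1)) = -3*(-71 - 3*(-1)) = -3*(-71 + 3) = -3*(-68) = 204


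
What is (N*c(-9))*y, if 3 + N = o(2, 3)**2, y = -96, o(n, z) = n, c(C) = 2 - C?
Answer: -1056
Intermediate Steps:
N = 1 (N = -3 + 2**2 = -3 + 4 = 1)
(N*c(-9))*y = (1*(2 - 1*(-9)))*(-96) = (1*(2 + 9))*(-96) = (1*11)*(-96) = 11*(-96) = -1056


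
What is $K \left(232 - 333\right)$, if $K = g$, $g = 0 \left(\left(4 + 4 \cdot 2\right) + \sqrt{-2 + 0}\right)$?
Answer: $0$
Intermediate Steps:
$g = 0$ ($g = 0 \left(\left(4 + 8\right) + \sqrt{-2}\right) = 0 \left(12 + i \sqrt{2}\right) = 0$)
$K = 0$
$K \left(232 - 333\right) = 0 \left(232 - 333\right) = 0 \left(-101\right) = 0$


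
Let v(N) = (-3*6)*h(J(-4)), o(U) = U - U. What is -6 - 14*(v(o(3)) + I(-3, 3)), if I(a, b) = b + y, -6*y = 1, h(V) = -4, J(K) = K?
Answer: -3161/3 ≈ -1053.7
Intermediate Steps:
y = -⅙ (y = -⅙*1 = -⅙ ≈ -0.16667)
I(a, b) = -⅙ + b (I(a, b) = b - ⅙ = -⅙ + b)
o(U) = 0
v(N) = 72 (v(N) = -3*6*(-4) = -18*(-4) = 72)
-6 - 14*(v(o(3)) + I(-3, 3)) = -6 - 14*(72 + (-⅙ + 3)) = -6 - 14*(72 + 17/6) = -6 - 14*449/6 = -6 - 3143/3 = -3161/3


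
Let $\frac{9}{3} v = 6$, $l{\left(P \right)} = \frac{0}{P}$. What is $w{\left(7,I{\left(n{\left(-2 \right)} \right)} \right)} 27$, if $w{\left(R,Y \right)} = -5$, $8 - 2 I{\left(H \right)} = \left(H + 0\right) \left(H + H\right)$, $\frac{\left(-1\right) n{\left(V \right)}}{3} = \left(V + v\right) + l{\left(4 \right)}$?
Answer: $-135$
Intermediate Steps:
$l{\left(P \right)} = 0$
$v = 2$ ($v = \frac{1}{3} \cdot 6 = 2$)
$n{\left(V \right)} = -6 - 3 V$ ($n{\left(V \right)} = - 3 \left(\left(V + 2\right) + 0\right) = - 3 \left(\left(2 + V\right) + 0\right) = - 3 \left(2 + V\right) = -6 - 3 V$)
$I{\left(H \right)} = 4 - H^{2}$ ($I{\left(H \right)} = 4 - \frac{\left(H + 0\right) \left(H + H\right)}{2} = 4 - \frac{H 2 H}{2} = 4 - \frac{2 H^{2}}{2} = 4 - H^{2}$)
$w{\left(7,I{\left(n{\left(-2 \right)} \right)} \right)} 27 = \left(-5\right) 27 = -135$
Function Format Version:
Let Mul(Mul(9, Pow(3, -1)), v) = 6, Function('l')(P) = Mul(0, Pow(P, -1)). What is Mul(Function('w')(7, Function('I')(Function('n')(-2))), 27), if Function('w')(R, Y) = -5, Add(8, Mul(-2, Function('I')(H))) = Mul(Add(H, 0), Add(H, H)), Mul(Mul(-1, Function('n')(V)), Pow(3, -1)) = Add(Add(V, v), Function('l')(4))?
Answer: -135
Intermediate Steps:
Function('l')(P) = 0
v = 2 (v = Mul(Rational(1, 3), 6) = 2)
Function('n')(V) = Add(-6, Mul(-3, V)) (Function('n')(V) = Mul(-3, Add(Add(V, 2), 0)) = Mul(-3, Add(Add(2, V), 0)) = Mul(-3, Add(2, V)) = Add(-6, Mul(-3, V)))
Function('I')(H) = Add(4, Mul(-1, Pow(H, 2))) (Function('I')(H) = Add(4, Mul(Rational(-1, 2), Mul(Add(H, 0), Add(H, H)))) = Add(4, Mul(Rational(-1, 2), Mul(H, Mul(2, H)))) = Add(4, Mul(Rational(-1, 2), Mul(2, Pow(H, 2)))) = Add(4, Mul(-1, Pow(H, 2))))
Mul(Function('w')(7, Function('I')(Function('n')(-2))), 27) = Mul(-5, 27) = -135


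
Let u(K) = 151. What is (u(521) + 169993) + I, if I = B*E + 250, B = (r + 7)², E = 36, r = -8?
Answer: 170430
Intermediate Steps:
B = 1 (B = (-8 + 7)² = (-1)² = 1)
I = 286 (I = 1*36 + 250 = 36 + 250 = 286)
(u(521) + 169993) + I = (151 + 169993) + 286 = 170144 + 286 = 170430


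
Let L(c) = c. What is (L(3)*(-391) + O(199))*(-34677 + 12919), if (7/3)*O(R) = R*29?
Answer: -198041316/7 ≈ -2.8292e+7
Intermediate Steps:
O(R) = 87*R/7 (O(R) = 3*(R*29)/7 = 3*(29*R)/7 = 87*R/7)
(L(3)*(-391) + O(199))*(-34677 + 12919) = (3*(-391) + (87/7)*199)*(-34677 + 12919) = (-1173 + 17313/7)*(-21758) = (9102/7)*(-21758) = -198041316/7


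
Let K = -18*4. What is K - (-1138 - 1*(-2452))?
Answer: -1386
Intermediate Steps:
K = -72
K - (-1138 - 1*(-2452)) = -72 - (-1138 - 1*(-2452)) = -72 - (-1138 + 2452) = -72 - 1*1314 = -72 - 1314 = -1386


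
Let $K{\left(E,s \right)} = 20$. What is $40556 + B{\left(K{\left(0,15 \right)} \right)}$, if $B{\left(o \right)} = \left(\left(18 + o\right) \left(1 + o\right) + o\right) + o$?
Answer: $41394$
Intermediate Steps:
$B{\left(o \right)} = 2 o + \left(1 + o\right) \left(18 + o\right)$ ($B{\left(o \right)} = \left(\left(1 + o\right) \left(18 + o\right) + o\right) + o = \left(o + \left(1 + o\right) \left(18 + o\right)\right) + o = 2 o + \left(1 + o\right) \left(18 + o\right)$)
$40556 + B{\left(K{\left(0,15 \right)} \right)} = 40556 + \left(18 + 20^{2} + 21 \cdot 20\right) = 40556 + \left(18 + 400 + 420\right) = 40556 + 838 = 41394$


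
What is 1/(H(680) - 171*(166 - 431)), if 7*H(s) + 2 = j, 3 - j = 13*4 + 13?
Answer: 7/317141 ≈ 2.2072e-5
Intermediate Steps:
j = -62 (j = 3 - (13*4 + 13) = 3 - (52 + 13) = 3 - 1*65 = 3 - 65 = -62)
H(s) = -64/7 (H(s) = -2/7 + (⅐)*(-62) = -2/7 - 62/7 = -64/7)
1/(H(680) - 171*(166 - 431)) = 1/(-64/7 - 171*(166 - 431)) = 1/(-64/7 - 171*(-265)) = 1/(-64/7 + 45315) = 1/(317141/7) = 7/317141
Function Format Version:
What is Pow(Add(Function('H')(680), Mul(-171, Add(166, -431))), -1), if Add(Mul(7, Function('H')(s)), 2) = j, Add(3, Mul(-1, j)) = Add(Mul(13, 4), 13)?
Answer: Rational(7, 317141) ≈ 2.2072e-5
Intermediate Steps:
j = -62 (j = Add(3, Mul(-1, Add(Mul(13, 4), 13))) = Add(3, Mul(-1, Add(52, 13))) = Add(3, Mul(-1, 65)) = Add(3, -65) = -62)
Function('H')(s) = Rational(-64, 7) (Function('H')(s) = Add(Rational(-2, 7), Mul(Rational(1, 7), -62)) = Add(Rational(-2, 7), Rational(-62, 7)) = Rational(-64, 7))
Pow(Add(Function('H')(680), Mul(-171, Add(166, -431))), -1) = Pow(Add(Rational(-64, 7), Mul(-171, Add(166, -431))), -1) = Pow(Add(Rational(-64, 7), Mul(-171, -265)), -1) = Pow(Add(Rational(-64, 7), 45315), -1) = Pow(Rational(317141, 7), -1) = Rational(7, 317141)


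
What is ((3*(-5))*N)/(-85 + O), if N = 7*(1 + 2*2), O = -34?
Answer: 75/17 ≈ 4.4118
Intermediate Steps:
N = 35 (N = 7*(1 + 4) = 7*5 = 35)
((3*(-5))*N)/(-85 + O) = ((3*(-5))*35)/(-85 - 34) = -15*35/(-119) = -525*(-1/119) = 75/17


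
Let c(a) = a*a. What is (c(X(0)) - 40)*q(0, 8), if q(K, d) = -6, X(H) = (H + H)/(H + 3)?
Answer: 240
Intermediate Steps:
X(H) = 2*H/(3 + H) (X(H) = (2*H)/(3 + H) = 2*H/(3 + H))
c(a) = a**2
(c(X(0)) - 40)*q(0, 8) = ((2*0/(3 + 0))**2 - 40)*(-6) = ((2*0/3)**2 - 40)*(-6) = ((2*0*(1/3))**2 - 40)*(-6) = (0**2 - 40)*(-6) = (0 - 40)*(-6) = -40*(-6) = 240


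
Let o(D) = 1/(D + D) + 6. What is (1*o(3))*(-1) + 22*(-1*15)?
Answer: -2017/6 ≈ -336.17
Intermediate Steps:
o(D) = 6 + 1/(2*D) (o(D) = 1/(2*D) + 6 = 6 + 1/(2*D))
(1*o(3))*(-1) + 22*(-1*15) = (1*(6 + (½)/3))*(-1) + 22*(-1*15) = (1*(6 + (½)*(⅓)))*(-1) + 22*(-15) = (1*(6 + ⅙))*(-1) - 330 = (1*(37/6))*(-1) - 330 = (37/6)*(-1) - 330 = -37/6 - 330 = -2017/6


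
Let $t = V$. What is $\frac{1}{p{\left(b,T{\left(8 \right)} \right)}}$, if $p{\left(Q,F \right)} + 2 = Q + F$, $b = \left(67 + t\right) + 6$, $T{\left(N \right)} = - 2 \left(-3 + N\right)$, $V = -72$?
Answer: $- \frac{1}{11} \approx -0.090909$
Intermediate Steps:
$t = -72$
$T{\left(N \right)} = 6 - 2 N$
$b = 1$ ($b = \left(67 - 72\right) + 6 = -5 + 6 = 1$)
$p{\left(Q,F \right)} = -2 + F + Q$ ($p{\left(Q,F \right)} = -2 + \left(Q + F\right) = -2 + \left(F + Q\right) = -2 + F + Q$)
$\frac{1}{p{\left(b,T{\left(8 \right)} \right)}} = \frac{1}{-2 + \left(6 - 16\right) + 1} = \frac{1}{-2 - 10 + 1} = \frac{1}{-11} = - \frac{1}{11}$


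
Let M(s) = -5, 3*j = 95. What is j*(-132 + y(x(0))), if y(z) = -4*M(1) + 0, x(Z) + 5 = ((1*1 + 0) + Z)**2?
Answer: -10640/3 ≈ -3546.7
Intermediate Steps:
j = 95/3 (j = (1/3)*95 = 95/3 ≈ 31.667)
x(Z) = -5 + (1 + Z)**2 (x(Z) = -5 + ((1*1 + 0) + Z)**2 = -5 + ((1 + 0) + Z)**2 = -5 + (1 + Z)**2)
y(z) = 20 (y(z) = -4*(-5) + 0 = 20 + 0 = 20)
j*(-132 + y(x(0))) = 95*(-132 + 20)/3 = (95/3)*(-112) = -10640/3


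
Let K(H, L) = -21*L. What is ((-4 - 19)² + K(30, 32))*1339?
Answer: -191477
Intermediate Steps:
((-4 - 19)² + K(30, 32))*1339 = ((-4 - 19)² - 21*32)*1339 = ((-23)² - 672)*1339 = (529 - 672)*1339 = -143*1339 = -191477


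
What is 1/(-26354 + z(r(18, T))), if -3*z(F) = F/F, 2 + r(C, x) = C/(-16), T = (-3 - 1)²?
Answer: -3/79063 ≈ -3.7944e-5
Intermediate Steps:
T = 16 (T = (-4)² = 16)
r(C, x) = -2 - C/16 (r(C, x) = -2 + C/(-16) = -2 + C*(-1/16) = -2 - C/16)
z(F) = -⅓ (z(F) = -F/(3*F) = -⅓*1 = -⅓)
1/(-26354 + z(r(18, T))) = 1/(-26354 - ⅓) = 1/(-79063/3) = -3/79063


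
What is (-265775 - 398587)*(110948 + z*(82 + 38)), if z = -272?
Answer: -52024859496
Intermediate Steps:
(-265775 - 398587)*(110948 + z*(82 + 38)) = (-265775 - 398587)*(110948 - 272*(82 + 38)) = -664362*(110948 - 272*120) = -664362*(110948 - 32640) = -664362*78308 = -52024859496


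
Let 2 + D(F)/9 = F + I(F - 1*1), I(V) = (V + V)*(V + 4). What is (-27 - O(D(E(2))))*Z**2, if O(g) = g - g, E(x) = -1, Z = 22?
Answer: -13068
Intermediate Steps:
I(V) = 2*V*(4 + V) (I(V) = (2*V)*(4 + V) = 2*V*(4 + V))
D(F) = -18 + 9*F + 18*(-1 + F)*(3 + F) (D(F) = -18 + 9*(F + 2*(F - 1*1)*(4 + (F - 1*1))) = -18 + 9*(F + 2*(F - 1)*(4 + (F - 1))) = -18 + 9*(F + 2*(-1 + F)*(4 + (-1 + F))) = -18 + 9*(F + 2*(-1 + F)*(3 + F)) = -18 + (9*F + 18*(-1 + F)*(3 + F)) = -18 + 9*F + 18*(-1 + F)*(3 + F))
O(g) = 0
(-27 - O(D(E(2))))*Z**2 = (-27 - 1*0)*22**2 = (-27 + 0)*484 = -27*484 = -13068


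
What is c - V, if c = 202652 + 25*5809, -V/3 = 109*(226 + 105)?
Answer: 456114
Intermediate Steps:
V = -108237 (V = -327*(226 + 105) = -327*331 = -3*36079 = -108237)
c = 347877 (c = 202652 + 145225 = 347877)
c - V = 347877 - 1*(-108237) = 347877 + 108237 = 456114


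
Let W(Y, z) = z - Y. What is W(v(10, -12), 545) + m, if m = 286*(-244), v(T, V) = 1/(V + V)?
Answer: -1661735/24 ≈ -69239.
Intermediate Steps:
v(T, V) = 1/(2*V)
m = -69784
W(v(10, -12), 545) + m = (545 - 1/(2*(-12))) - 69784 = (545 - (-1)/(2*12)) - 69784 = (545 - 1*(-1/24)) - 69784 = (545 + 1/24) - 69784 = 13081/24 - 69784 = -1661735/24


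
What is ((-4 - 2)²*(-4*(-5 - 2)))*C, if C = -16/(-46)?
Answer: 8064/23 ≈ 350.61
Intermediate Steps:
C = 8/23 (C = -16*(-1/46) = 8/23 ≈ 0.34783)
((-4 - 2)²*(-4*(-5 - 2)))*C = ((-4 - 2)²*(-4*(-5 - 2)))*(8/23) = ((-6)²*(-4*(-7)))*(8/23) = (36*28)*(8/23) = 1008*(8/23) = 8064/23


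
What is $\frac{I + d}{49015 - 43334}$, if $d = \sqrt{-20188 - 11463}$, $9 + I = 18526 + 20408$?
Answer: $\frac{38925}{5681} + \frac{i \sqrt{31651}}{5681} \approx 6.8518 + 0.031316 i$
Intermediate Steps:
$I = 38925$ ($I = -9 + \left(18526 + 20408\right) = -9 + 38934 = 38925$)
$d = i \sqrt{31651}$ ($d = \sqrt{-31651} = i \sqrt{31651} \approx 177.91 i$)
$\frac{I + d}{49015 - 43334} = \frac{38925 + i \sqrt{31651}}{49015 - 43334} = \frac{38925 + i \sqrt{31651}}{5681} = \left(38925 + i \sqrt{31651}\right) \frac{1}{5681} = \frac{38925}{5681} + \frac{i \sqrt{31651}}{5681}$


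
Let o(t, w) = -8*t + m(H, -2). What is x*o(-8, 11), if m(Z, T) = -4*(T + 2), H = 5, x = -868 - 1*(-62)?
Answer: -51584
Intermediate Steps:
x = -806 (x = -868 + 62 = -806)
m(Z, T) = -8 - 4*T (m(Z, T) = -4*(2 + T) = -8 - 4*T)
o(t, w) = -8*t (o(t, w) = -8*t + (-8 - 4*(-2)) = -8*t + (-8 + 8) = -8*t + 0 = -8*t)
x*o(-8, 11) = -(-6448)*(-8) = -806*64 = -51584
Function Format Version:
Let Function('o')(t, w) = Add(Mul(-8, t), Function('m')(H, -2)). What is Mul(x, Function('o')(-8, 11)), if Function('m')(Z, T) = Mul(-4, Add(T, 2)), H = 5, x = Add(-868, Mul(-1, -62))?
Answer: -51584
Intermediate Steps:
x = -806 (x = Add(-868, 62) = -806)
Function('m')(Z, T) = Add(-8, Mul(-4, T)) (Function('m')(Z, T) = Mul(-4, Add(2, T)) = Add(-8, Mul(-4, T)))
Function('o')(t, w) = Mul(-8, t) (Function('o')(t, w) = Add(Mul(-8, t), Add(-8, Mul(-4, -2))) = Add(Mul(-8, t), Add(-8, 8)) = Add(Mul(-8, t), 0) = Mul(-8, t))
Mul(x, Function('o')(-8, 11)) = Mul(-806, Mul(-8, -8)) = Mul(-806, 64) = -51584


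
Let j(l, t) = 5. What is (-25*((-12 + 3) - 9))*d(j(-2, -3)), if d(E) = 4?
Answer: 1800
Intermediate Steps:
(-25*((-12 + 3) - 9))*d(j(-2, -3)) = -25*((-12 + 3) - 9)*4 = -25*(-9 - 9)*4 = -25*(-18)*4 = 450*4 = 1800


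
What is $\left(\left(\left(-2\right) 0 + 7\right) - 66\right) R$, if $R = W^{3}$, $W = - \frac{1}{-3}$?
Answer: $- \frac{59}{27} \approx -2.1852$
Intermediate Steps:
$W = \frac{1}{3}$ ($W = \left(-1\right) \left(- \frac{1}{3}\right) = \frac{1}{3} \approx 0.33333$)
$R = \frac{1}{27}$ ($R = \left(\frac{1}{3}\right)^{3} = \frac{1}{27} \approx 0.037037$)
$\left(\left(\left(-2\right) 0 + 7\right) - 66\right) R = \left(\left(\left(-2\right) 0 + 7\right) - 66\right) \frac{1}{27} = \left(\left(0 + 7\right) - 66\right) \frac{1}{27} = \left(7 - 66\right) \frac{1}{27} = \left(-59\right) \frac{1}{27} = - \frac{59}{27}$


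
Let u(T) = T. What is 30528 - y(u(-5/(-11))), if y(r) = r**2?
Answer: 3693863/121 ≈ 30528.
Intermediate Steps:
30528 - y(u(-5/(-11))) = 30528 - (-5/(-11))**2 = 30528 - (-5*(-1/11))**2 = 30528 - (5/11)**2 = 30528 - 1*25/121 = 30528 - 25/121 = 3693863/121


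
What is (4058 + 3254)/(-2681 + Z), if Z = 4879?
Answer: 3656/1099 ≈ 3.3267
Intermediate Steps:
(4058 + 3254)/(-2681 + Z) = (4058 + 3254)/(-2681 + 4879) = 7312/2198 = 7312*(1/2198) = 3656/1099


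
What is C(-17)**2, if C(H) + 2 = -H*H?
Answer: 84681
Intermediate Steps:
C(H) = -2 - H**2 (C(H) = -2 - H*H = -2 - H**2)
C(-17)**2 = (-2 - 1*(-17)**2)**2 = (-2 - 1*289)**2 = (-2 - 289)**2 = (-291)**2 = 84681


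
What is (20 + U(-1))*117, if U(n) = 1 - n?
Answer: 2574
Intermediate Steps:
(20 + U(-1))*117 = (20 + (1 - 1*(-1)))*117 = (20 + (1 + 1))*117 = (20 + 2)*117 = 22*117 = 2574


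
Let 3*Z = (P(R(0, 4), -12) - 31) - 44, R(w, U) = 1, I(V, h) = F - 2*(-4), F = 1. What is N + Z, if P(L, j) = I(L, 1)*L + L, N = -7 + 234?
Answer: 616/3 ≈ 205.33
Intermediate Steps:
I(V, h) = 9 (I(V, h) = 1 - 2*(-4) = 1 - 1*(-8) = 1 + 8 = 9)
N = 227
P(L, j) = 10*L (P(L, j) = 9*L + L = 10*L)
Z = -65/3 (Z = ((10*1 - 31) - 44)/3 = ((10 - 31) - 44)/3 = (-21 - 44)/3 = (⅓)*(-65) = -65/3 ≈ -21.667)
N + Z = 227 - 65/3 = 616/3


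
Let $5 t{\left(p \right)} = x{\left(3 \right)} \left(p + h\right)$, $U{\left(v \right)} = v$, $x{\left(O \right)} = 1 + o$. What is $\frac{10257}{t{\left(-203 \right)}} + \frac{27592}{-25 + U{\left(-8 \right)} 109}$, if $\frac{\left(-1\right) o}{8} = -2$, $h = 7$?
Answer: $- \frac{137939189}{2988804} \approx -46.152$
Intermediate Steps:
$o = 16$ ($o = \left(-8\right) \left(-2\right) = 16$)
$x{\left(O \right)} = 17$ ($x{\left(O \right)} = 1 + 16 = 17$)
$t{\left(p \right)} = \frac{119}{5} + \frac{17 p}{5}$ ($t{\left(p \right)} = \frac{17 \left(p + 7\right)}{5} = \frac{17 \left(7 + p\right)}{5} = \frac{119 + 17 p}{5} = \frac{119}{5} + \frac{17 p}{5}$)
$\frac{10257}{t{\left(-203 \right)}} + \frac{27592}{-25 + U{\left(-8 \right)} 109} = \frac{10257}{\frac{119}{5} + \frac{17}{5} \left(-203\right)} + \frac{27592}{-25 - 872} = \frac{10257}{\frac{119}{5} - \frac{3451}{5}} + \frac{27592}{-25 - 872} = \frac{10257}{- \frac{3332}{5}} + \frac{27592}{-897} = 10257 \left(- \frac{5}{3332}\right) + 27592 \left(- \frac{1}{897}\right) = - \frac{51285}{3332} - \frac{27592}{897} = - \frac{137939189}{2988804}$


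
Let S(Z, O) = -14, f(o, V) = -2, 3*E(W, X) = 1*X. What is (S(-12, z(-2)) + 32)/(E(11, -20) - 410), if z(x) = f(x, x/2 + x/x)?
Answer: -27/625 ≈ -0.043200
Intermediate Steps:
E(W, X) = X/3 (E(W, X) = (1*X)/3 = X/3)
z(x) = -2
(S(-12, z(-2)) + 32)/(E(11, -20) - 410) = (-14 + 32)/((⅓)*(-20) - 410) = 18/(-20/3 - 410) = 18/(-1250/3) = 18*(-3/1250) = -27/625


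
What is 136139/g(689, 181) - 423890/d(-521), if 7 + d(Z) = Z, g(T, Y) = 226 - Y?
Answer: 15159407/3960 ≈ 3828.1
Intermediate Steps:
d(Z) = -7 + Z
136139/g(689, 181) - 423890/d(-521) = 136139/(226 - 1*181) - 423890/(-7 - 521) = 136139/(226 - 181) - 423890/(-528) = 136139/45 - 423890*(-1/528) = 136139*(1/45) + 211945/264 = 136139/45 + 211945/264 = 15159407/3960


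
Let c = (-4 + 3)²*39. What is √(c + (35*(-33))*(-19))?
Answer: 4*√1374 ≈ 148.27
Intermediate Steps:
c = 39 (c = (-1)²*39 = 1*39 = 39)
√(c + (35*(-33))*(-19)) = √(39 + (35*(-33))*(-19)) = √(39 - 1155*(-19)) = √(39 + 21945) = √21984 = 4*√1374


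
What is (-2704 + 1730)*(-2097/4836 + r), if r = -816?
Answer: 640936317/806 ≈ 7.9521e+5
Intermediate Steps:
(-2704 + 1730)*(-2097/4836 + r) = (-2704 + 1730)*(-2097/4836 - 816) = -974*(-2097*1/4836 - 816) = -974*(-699/1612 - 816) = -974*(-1316091/1612) = 640936317/806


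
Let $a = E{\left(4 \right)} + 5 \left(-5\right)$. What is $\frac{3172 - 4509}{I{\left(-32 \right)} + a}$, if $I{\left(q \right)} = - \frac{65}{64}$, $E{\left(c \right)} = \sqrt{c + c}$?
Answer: $\frac{20352960}{391351} + \frac{1564672 \sqrt{2}}{391351} \approx 57.661$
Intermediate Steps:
$E{\left(c \right)} = \sqrt{2} \sqrt{c}$ ($E{\left(c \right)} = \sqrt{2 c} = \sqrt{2} \sqrt{c}$)
$I{\left(q \right)} = - \frac{65}{64}$ ($I{\left(q \right)} = \left(-65\right) \frac{1}{64} = - \frac{65}{64}$)
$a = -25 + 2 \sqrt{2}$ ($a = \sqrt{2} \sqrt{4} + 5 \left(-5\right) = \sqrt{2} \cdot 2 - 25 = 2 \sqrt{2} - 25 = -25 + 2 \sqrt{2} \approx -22.172$)
$\frac{3172 - 4509}{I{\left(-32 \right)} + a} = \frac{3172 - 4509}{- \frac{65}{64} - \left(25 - 2 \sqrt{2}\right)} = - \frac{1337}{- \frac{1665}{64} + 2 \sqrt{2}}$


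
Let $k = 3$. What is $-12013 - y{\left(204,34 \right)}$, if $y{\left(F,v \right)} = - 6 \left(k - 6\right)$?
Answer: $-12031$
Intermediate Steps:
$y{\left(F,v \right)} = 18$ ($y{\left(F,v \right)} = - 6 \left(3 - 6\right) = \left(-6\right) \left(-3\right) = 18$)
$-12013 - y{\left(204,34 \right)} = -12013 - 18 = -12031$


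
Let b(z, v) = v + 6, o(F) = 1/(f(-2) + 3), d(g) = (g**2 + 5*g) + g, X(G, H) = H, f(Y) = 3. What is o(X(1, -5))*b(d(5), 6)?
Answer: 2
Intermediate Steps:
d(g) = g**2 + 6*g
o(F) = 1/6 (o(F) = 1/(3 + 3) = 1/6)
b(z, v) = 6 + v
o(X(1, -5))*b(d(5), 6) = (6 + 6)/6 = (1/6)*12 = 2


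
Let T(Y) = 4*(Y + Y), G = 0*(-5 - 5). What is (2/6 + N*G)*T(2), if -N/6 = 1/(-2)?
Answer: 16/3 ≈ 5.3333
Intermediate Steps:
G = 0 (G = 0*(-10) = 0)
T(Y) = 8*Y (T(Y) = 4*(2*Y) = 8*Y)
N = 3 (N = -6/(-2) = -6*(-1)/2 = -6*(-½) = 3)
(2/6 + N*G)*T(2) = (2/6 + 3*0)*(8*2) = (2*(⅙) + 0)*16 = (⅓ + 0)*16 = (⅓)*16 = 16/3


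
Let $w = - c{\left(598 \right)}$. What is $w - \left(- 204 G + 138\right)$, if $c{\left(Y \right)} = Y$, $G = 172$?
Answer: $34352$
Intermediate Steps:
$w = -598$ ($w = \left(-1\right) 598 = -598$)
$w - \left(- 204 G + 138\right) = -598 - \left(\left(-204\right) 172 + 138\right) = -598 - \left(-35088 + 138\right) = -598 - -34950 = -598 + 34950 = 34352$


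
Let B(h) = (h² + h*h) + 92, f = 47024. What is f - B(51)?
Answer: 41730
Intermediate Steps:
B(h) = 92 + 2*h² (B(h) = (h² + h²) + 92 = 2*h² + 92 = 92 + 2*h²)
f - B(51) = 47024 - (92 + 2*51²) = 47024 - (92 + 2*2601) = 47024 - (92 + 5202) = 47024 - 1*5294 = 47024 - 5294 = 41730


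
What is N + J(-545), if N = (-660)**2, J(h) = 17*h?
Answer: 426335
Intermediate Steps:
N = 435600
N + J(-545) = 435600 + 17*(-545) = 435600 - 9265 = 426335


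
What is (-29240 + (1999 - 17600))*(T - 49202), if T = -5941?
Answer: 2472667263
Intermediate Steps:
(-29240 + (1999 - 17600))*(T - 49202) = (-29240 + (1999 - 17600))*(-5941 - 49202) = (-29240 - 15601)*(-55143) = -44841*(-55143) = 2472667263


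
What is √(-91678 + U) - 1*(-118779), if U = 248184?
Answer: 118779 + 7*√3194 ≈ 1.1917e+5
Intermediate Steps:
√(-91678 + U) - 1*(-118779) = √(-91678 + 248184) - 1*(-118779) = √156506 + 118779 = 7*√3194 + 118779 = 118779 + 7*√3194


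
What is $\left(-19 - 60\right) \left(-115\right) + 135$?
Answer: $9220$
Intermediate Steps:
$\left(-19 - 60\right) \left(-115\right) + 135 = \left(-79\right) \left(-115\right) + 135 = 9085 + 135 = 9220$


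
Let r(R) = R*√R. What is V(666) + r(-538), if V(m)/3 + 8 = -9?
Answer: -51 - 538*I*√538 ≈ -51.0 - 12479.0*I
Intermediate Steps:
r(R) = R^(3/2)
V(m) = -51 (V(m) = -24 + 3*(-9) = -24 - 27 = -51)
V(666) + r(-538) = -51 + (-538)^(3/2) = -51 - 538*I*√538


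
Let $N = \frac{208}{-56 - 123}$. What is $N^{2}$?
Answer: $\frac{43264}{32041} \approx 1.3503$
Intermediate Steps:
$N = - \frac{208}{179}$ ($N = \frac{208}{-179} = 208 \left(- \frac{1}{179}\right) = - \frac{208}{179} \approx -1.162$)
$N^{2} = \left(- \frac{208}{179}\right)^{2} = \frac{43264}{32041}$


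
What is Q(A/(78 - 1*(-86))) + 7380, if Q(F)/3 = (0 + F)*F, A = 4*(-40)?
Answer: 12410580/1681 ≈ 7382.9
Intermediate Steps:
A = -160
Q(F) = 3*F**2 (Q(F) = 3*((0 + F)*F) = 3*(F*F) = 3*F**2)
Q(A/(78 - 1*(-86))) + 7380 = 3*(-160/(78 - 1*(-86)))**2 + 7380 = 3*(-160/(78 + 86))**2 + 7380 = 3*(-160/164)**2 + 7380 = 3*(-160*1/164)**2 + 7380 = 3*(-40/41)**2 + 7380 = 3*(1600/1681) + 7380 = 4800/1681 + 7380 = 12410580/1681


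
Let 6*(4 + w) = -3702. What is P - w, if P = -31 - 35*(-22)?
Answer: 1360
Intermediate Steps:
P = 739 (P = -31 + 770 = 739)
w = -621 (w = -4 + (1/6)*(-3702) = -4 - 617 = -621)
P - w = 739 - 1*(-621) = 739 + 621 = 1360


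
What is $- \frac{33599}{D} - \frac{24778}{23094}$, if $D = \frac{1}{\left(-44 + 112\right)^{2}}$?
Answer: $- \frac{1793962439861}{11547} \approx -1.5536 \cdot 10^{8}$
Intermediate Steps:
$D = \frac{1}{4624}$ ($D = \frac{1}{68^{2}} = \frac{1}{4624} \approx 0.00021626$)
$- \frac{33599}{D} - \frac{24778}{23094} = - 33599 \frac{1}{\frac{1}{4624}} - \frac{24778}{23094} = \left(-33599\right) 4624 - \frac{12389}{11547} = -155361776 - \frac{12389}{11547} = - \frac{1793962439861}{11547}$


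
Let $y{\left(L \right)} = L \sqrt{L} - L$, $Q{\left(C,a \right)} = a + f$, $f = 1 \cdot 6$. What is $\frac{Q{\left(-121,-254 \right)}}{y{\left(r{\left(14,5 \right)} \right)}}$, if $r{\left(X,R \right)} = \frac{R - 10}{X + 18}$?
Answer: $- \frac{253952}{185} - \frac{31744 i \sqrt{10}}{185} \approx -1372.7 - 542.61 i$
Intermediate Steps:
$r{\left(X,R \right)} = \frac{-10 + R}{18 + X}$
$f = 6$
$Q{\left(C,a \right)} = 6 + a$ ($Q{\left(C,a \right)} = a + 6 = 6 + a$)
$y{\left(L \right)} = L^{\frac{3}{2}} - L$
$\frac{Q{\left(-121,-254 \right)}}{y{\left(r{\left(14,5 \right)} \right)}} = \frac{6 - 254}{\left(\frac{-10 + 5}{18 + 14}\right)^{\frac{3}{2}} - \frac{-10 + 5}{18 + 14}} = - \frac{248}{\left(\frac{1}{32} \left(-5\right)\right)^{\frac{3}{2}} - \frac{1}{32} \left(-5\right)} = - \frac{248}{\left(- \frac{5}{32}\right)^{\frac{3}{2}} - - \frac{5}{32}} = - \frac{248}{- \frac{5 i \sqrt{10}}{256} + \frac{5}{32}} = - \frac{248}{\frac{5}{32} - \frac{5 i \sqrt{10}}{256}}$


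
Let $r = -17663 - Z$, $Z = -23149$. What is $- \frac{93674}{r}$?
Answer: $- \frac{46837}{2743} \approx -17.075$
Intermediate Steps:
$r = 5486$ ($r = -17663 - -23149 = -17663 + 23149 = 5486$)
$- \frac{93674}{r} = - \frac{93674}{5486} = \left(-93674\right) \frac{1}{5486} = - \frac{46837}{2743}$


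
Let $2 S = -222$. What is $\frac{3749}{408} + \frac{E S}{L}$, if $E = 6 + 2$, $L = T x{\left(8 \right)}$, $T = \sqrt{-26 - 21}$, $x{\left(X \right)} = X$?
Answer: $\frac{3749}{408} + \frac{111 i \sqrt{47}}{47} \approx 9.1887 + 16.191 i$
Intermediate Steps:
$S = -111$ ($S = \frac{1}{2} \left(-222\right) = -111$)
$T = i \sqrt{47}$ ($T = \sqrt{-47} = i \sqrt{47} \approx 6.8557 i$)
$L = 8 i \sqrt{47}$ ($L = i \sqrt{47} \cdot 8 = 8 i \sqrt{47} \approx 54.845 i$)
$E = 8$
$\frac{3749}{408} + \frac{E S}{L} = \frac{3749}{408} + \frac{8 \left(-111\right)}{8 i \sqrt{47}} = 3749 \cdot \frac{1}{408} - 888 \left(- \frac{i \sqrt{47}}{376}\right) = \frac{3749}{408} + \frac{111 i \sqrt{47}}{47}$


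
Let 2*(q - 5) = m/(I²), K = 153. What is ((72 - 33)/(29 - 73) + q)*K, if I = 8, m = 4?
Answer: 223227/352 ≈ 634.17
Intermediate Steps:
q = 161/32 (q = 5 + (4/(8²))/2 = 5 + (4/64)/2 = 5 + (4*(1/64))/2 = 5 + (½)*(1/16) = 5 + 1/32 = 161/32 ≈ 5.0313)
((72 - 33)/(29 - 73) + q)*K = ((72 - 33)/(29 - 73) + 161/32)*153 = (39/(-44) + 161/32)*153 = (39*(-1/44) + 161/32)*153 = (-39/44 + 161/32)*153 = (1459/352)*153 = 223227/352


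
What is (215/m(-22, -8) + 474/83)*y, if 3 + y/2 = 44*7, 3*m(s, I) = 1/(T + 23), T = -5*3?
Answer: 261539940/83 ≈ 3.1511e+6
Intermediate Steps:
T = -15
m(s, I) = 1/24 (m(s, I) = 1/(3*(-15 + 23)) = (⅓)/8 = (⅓)*(⅛) = 1/24)
y = 610 (y = -6 + 2*(44*7) = -6 + 2*308 = -6 + 616 = 610)
(215/m(-22, -8) + 474/83)*y = (215/(1/24) + 474/83)*610 = (215*24 + 474*(1/83))*610 = (5160 + 474/83)*610 = (428754/83)*610 = 261539940/83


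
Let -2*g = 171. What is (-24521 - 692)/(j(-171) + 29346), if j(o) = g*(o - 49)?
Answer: -25213/48156 ≈ -0.52357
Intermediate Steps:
g = -171/2 (g = -½*171 = -171/2 ≈ -85.500)
j(o) = 8379/2 - 171*o/2 (j(o) = -171*(o - 49)/2 = -171*(-49 + o)/2 = 8379/2 - 171*o/2)
(-24521 - 692)/(j(-171) + 29346) = (-24521 - 692)/((8379/2 - 171/2*(-171)) + 29346) = -25213/((8379/2 + 29241/2) + 29346) = -25213/(18810 + 29346) = -25213/48156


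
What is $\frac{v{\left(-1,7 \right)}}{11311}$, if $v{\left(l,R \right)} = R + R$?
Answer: $\frac{14}{11311} \approx 0.0012377$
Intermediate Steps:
$v{\left(l,R \right)} = 2 R$
$\frac{v{\left(-1,7 \right)}}{11311} = \frac{2 \cdot 7}{11311} = 14 \cdot \frac{1}{11311} = \frac{14}{11311}$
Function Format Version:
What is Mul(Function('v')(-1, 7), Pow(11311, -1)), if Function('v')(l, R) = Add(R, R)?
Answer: Rational(14, 11311) ≈ 0.0012377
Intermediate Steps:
Function('v')(l, R) = Mul(2, R)
Mul(Function('v')(-1, 7), Pow(11311, -1)) = Mul(Mul(2, 7), Pow(11311, -1)) = Mul(14, Rational(1, 11311)) = Rational(14, 11311)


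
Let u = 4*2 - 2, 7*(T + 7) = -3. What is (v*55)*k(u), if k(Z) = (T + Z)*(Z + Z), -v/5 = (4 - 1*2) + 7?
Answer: 297000/7 ≈ 42429.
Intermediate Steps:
T = -52/7 (T = -7 + (⅐)*(-3) = -7 - 3/7 = -52/7 ≈ -7.4286)
v = -45 (v = -5*((4 - 1*2) + 7) = -5*((4 - 2) + 7) = -5*(2 + 7) = -5*9 = -45)
u = 6 (u = 8 - 2 = 6)
k(Z) = 2*Z*(-52/7 + Z) (k(Z) = (-52/7 + Z)*(Z + Z) = (-52/7 + Z)*(2*Z) = 2*Z*(-52/7 + Z))
(v*55)*k(u) = (-45*55)*((2/7)*6*(-52 + 7*6)) = -4950*6*(-52 + 42)/7 = -4950*6*(-10)/7 = -2475*(-120/7) = 297000/7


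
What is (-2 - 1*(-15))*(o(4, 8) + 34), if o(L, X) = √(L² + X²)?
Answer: 442 + 52*√5 ≈ 558.28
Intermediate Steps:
(-2 - 1*(-15))*(o(4, 8) + 34) = (-2 - 1*(-15))*(√(4² + 8²) + 34) = (-2 + 15)*(√(16 + 64) + 34) = 13*(√80 + 34) = 13*(4*√5 + 34) = 13*(34 + 4*√5) = 442 + 52*√5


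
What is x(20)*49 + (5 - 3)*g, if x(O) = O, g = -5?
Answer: 970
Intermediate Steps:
x(20)*49 + (5 - 3)*g = 20*49 + (5 - 3)*(-5) = 980 + 2*(-5) = 980 - 10 = 970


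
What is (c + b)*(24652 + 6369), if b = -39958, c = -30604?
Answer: -2188903802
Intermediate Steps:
(c + b)*(24652 + 6369) = (-30604 - 39958)*(24652 + 6369) = -70562*31021 = -2188903802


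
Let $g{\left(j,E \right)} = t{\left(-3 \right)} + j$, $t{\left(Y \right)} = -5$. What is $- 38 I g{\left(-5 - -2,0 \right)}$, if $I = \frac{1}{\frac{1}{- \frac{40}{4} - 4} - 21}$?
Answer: $- \frac{4256}{295} \approx -14.427$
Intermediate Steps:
$I = - \frac{14}{295}$ ($I = \frac{1}{\frac{1}{\left(-40\right) \frac{1}{4} - 4} - 21} = \frac{1}{\frac{1}{-10 - 4} - 21} = \frac{1}{\frac{1}{-14} - 21} = \frac{1}{- \frac{1}{14} - 21} = \frac{1}{- \frac{295}{14}} = - \frac{14}{295} \approx -0.047458$)
$g{\left(j,E \right)} = -5 + j$
$- 38 I g{\left(-5 - -2,0 \right)} = \left(-38\right) \left(- \frac{14}{295}\right) \left(-5 - 3\right) = \frac{532 \left(-5 + \left(-5 + 2\right)\right)}{295} = \frac{532 \left(-5 - 3\right)}{295} = \frac{532}{295} \left(-8\right) = - \frac{4256}{295}$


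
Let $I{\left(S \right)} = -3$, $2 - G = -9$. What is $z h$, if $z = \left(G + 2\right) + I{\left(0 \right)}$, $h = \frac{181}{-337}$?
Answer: $- \frac{1810}{337} \approx -5.3709$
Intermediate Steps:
$G = 11$ ($G = 2 - -9 = 2 + 9 = 11$)
$h = - \frac{181}{337}$ ($h = 181 \left(- \frac{1}{337}\right) = - \frac{181}{337} \approx -0.53709$)
$z = 10$ ($z = \left(11 + 2\right) - 3 = 13 - 3 = 10$)
$z h = 10 \left(- \frac{181}{337}\right) = - \frac{1810}{337}$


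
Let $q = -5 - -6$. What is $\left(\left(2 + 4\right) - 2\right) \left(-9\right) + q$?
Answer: $-35$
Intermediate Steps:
$q = 1$ ($q = -5 + 6 = 1$)
$\left(\left(2 + 4\right) - 2\right) \left(-9\right) + q = \left(\left(2 + 4\right) - 2\right) \left(-9\right) + 1 = \left(6 - 2\right) \left(-9\right) + 1 = 4 \left(-9\right) + 1 = -36 + 1 = -35$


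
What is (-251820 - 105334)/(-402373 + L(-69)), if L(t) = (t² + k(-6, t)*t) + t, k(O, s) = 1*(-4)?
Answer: 357154/397405 ≈ 0.89872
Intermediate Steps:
k(O, s) = -4
L(t) = t² - 3*t (L(t) = (t² - 4*t) + t = t² - 3*t)
(-251820 - 105334)/(-402373 + L(-69)) = (-251820 - 105334)/(-402373 - 69*(-3 - 69)) = -357154/(-402373 - 69*(-72)) = -357154/(-402373 + 4968) = -357154/(-397405) = -357154*(-1/397405) = 357154/397405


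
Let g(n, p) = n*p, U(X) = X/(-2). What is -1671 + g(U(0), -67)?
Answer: -1671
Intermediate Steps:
U(X) = -X/2 (U(X) = X*(-½) = -X/2)
-1671 + g(U(0), -67) = -1671 - ½*0*(-67) = -1671 + 0*(-67) = -1671 + 0 = -1671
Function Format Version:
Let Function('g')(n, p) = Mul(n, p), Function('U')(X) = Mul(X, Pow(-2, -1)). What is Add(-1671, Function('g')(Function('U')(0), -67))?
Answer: -1671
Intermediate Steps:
Function('U')(X) = Mul(Rational(-1, 2), X) (Function('U')(X) = Mul(X, Rational(-1, 2)) = Mul(Rational(-1, 2), X))
Add(-1671, Function('g')(Function('U')(0), -67)) = Add(-1671, Mul(Mul(Rational(-1, 2), 0), -67)) = Add(-1671, Mul(0, -67)) = Add(-1671, 0) = -1671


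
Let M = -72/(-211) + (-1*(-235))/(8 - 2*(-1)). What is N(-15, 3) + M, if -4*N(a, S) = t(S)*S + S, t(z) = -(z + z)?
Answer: 23287/844 ≈ 27.591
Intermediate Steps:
t(z) = -2*z
N(a, S) = S**2/2 - S/4 (N(a, S) = -((-2*S)*S + S)/4 = -(-2*S**2 + S)/4 = -(S - 2*S**2)/4 = S**2/2 - S/4)
M = 10061/422 (M = -72*(-1/211) + 235/(8 + 2) = 72/211 + 235/10 = 72/211 + 235*(1/10) = 72/211 + 47/2 = 10061/422 ≈ 23.841)
N(-15, 3) + M = (1/4)*3*(-1 + 2*3) + 10061/422 = (1/4)*3*(-1 + 6) + 10061/422 = (1/4)*3*5 + 10061/422 = 15/4 + 10061/422 = 23287/844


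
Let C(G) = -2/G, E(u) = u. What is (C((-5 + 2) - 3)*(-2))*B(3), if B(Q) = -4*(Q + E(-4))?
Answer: -8/3 ≈ -2.6667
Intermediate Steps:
B(Q) = 16 - 4*Q (B(Q) = -4*(Q - 4) = -4*(-4 + Q) = 16 - 4*Q)
(C((-5 + 2) - 3)*(-2))*B(3) = (-2/((-5 + 2) - 3)*(-2))*(16 - 4*3) = (-2/(-3 - 3)*(-2))*(16 - 12) = (-2/(-6)*(-2))*4 = (-2*(-⅙)*(-2))*4 = ((⅓)*(-2))*4 = -⅔*4 = -8/3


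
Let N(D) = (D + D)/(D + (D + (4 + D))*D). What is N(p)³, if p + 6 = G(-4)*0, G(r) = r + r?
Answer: -8/343 ≈ -0.023324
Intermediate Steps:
G(r) = 2*r
p = -6 (p = -6 + (2*(-4))*0 = -6 - 8*0 = -6 + 0 = -6)
N(D) = 2*D/(D + D*(4 + 2*D)) (N(D) = (2*D)/(D + (4 + 2*D)*D) = (2*D)/(D + D*(4 + 2*D)) = 2*D/(D + D*(4 + 2*D)))
N(p)³ = (2/(5 + 2*(-6)))³ = (2/(5 - 12))³ = (2/(-7))³ = (2*(-⅐))³ = (-2/7)³ = -8/343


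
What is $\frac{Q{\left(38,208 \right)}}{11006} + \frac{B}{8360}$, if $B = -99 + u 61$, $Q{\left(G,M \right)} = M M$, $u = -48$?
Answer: $\frac{164185939}{46005080} \approx 3.5689$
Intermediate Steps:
$Q{\left(G,M \right)} = M^{2}$
$B = -3027$ ($B = -99 - 2928 = -3027$)
$\frac{Q{\left(38,208 \right)}}{11006} + \frac{B}{8360} = \frac{208^{2}}{11006} - \frac{3027}{8360} = 43264 \cdot \frac{1}{11006} - \frac{3027}{8360} = \frac{21632}{5503} - \frac{3027}{8360} = \frac{164185939}{46005080}$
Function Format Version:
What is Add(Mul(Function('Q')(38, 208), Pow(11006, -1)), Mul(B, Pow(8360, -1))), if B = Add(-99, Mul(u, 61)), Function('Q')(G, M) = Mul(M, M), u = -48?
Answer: Rational(164185939, 46005080) ≈ 3.5689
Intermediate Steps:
Function('Q')(G, M) = Pow(M, 2)
B = -3027 (B = Add(-99, Mul(-48, 61)) = Add(-99, -2928) = -3027)
Add(Mul(Function('Q')(38, 208), Pow(11006, -1)), Mul(B, Pow(8360, -1))) = Add(Mul(Pow(208, 2), Pow(11006, -1)), Mul(-3027, Pow(8360, -1))) = Add(Mul(43264, Rational(1, 11006)), Mul(-3027, Rational(1, 8360))) = Add(Rational(21632, 5503), Rational(-3027, 8360)) = Rational(164185939, 46005080)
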